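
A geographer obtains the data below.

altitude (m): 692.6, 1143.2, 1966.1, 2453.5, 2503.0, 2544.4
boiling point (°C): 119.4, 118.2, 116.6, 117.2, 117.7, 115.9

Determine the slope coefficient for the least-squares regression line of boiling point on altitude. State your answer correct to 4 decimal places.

-0.0013

n = 6, Σx = 11302.8, Σy = 705, Σxy = 1324119.2, Σx² = 24410792.82
Sxx = Σx² − (Σx)²/n = 24410792.82 − 21292214.64 = 3118578.18
Sxy = Σxy − (Σx)(Σy)/n = 1324119.2 − 1328079 = -3959.8
b = Sxy/Sxx = -3959.8/3118578.18 = -0.001270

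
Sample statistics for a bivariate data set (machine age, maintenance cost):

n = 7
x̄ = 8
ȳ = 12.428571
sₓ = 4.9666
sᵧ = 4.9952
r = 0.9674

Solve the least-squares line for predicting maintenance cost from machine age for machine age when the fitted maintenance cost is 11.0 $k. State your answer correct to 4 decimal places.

b = r · sᵧ/sₓ = 0.9674 · 4.9952/4.9666 = 0.972971
a = ȳ − b·x̄ = 12.428571 − 0.972971·8 = 4.644805
Set a + b·x = 11.0: x = (11.0 − 4.644805) / 0.972971 = 6.531743

6.5317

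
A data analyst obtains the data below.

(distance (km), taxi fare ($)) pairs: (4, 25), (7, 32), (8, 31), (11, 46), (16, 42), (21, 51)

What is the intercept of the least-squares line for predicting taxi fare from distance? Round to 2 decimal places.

n = 6, Σx = 67, Σy = 227, Σxy = 2821, Σx² = 947
Sxx = Σx² − (Σx)²/n = 947 − 748.166667 = 198.833333
Sxy = Σxy − (Σx)(Σy)/n = 2821 − 2534.833333 = 286.166667
b = Sxy/Sxx = 286.166667/198.833333 = 1.439229
a = ȳ − b·x̄ = 37.833333 − 1.439229·11.166667 = 21.761945

21.76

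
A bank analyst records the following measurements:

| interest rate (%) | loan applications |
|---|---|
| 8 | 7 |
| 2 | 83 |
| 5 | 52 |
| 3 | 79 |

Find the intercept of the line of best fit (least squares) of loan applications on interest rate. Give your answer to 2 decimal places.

n = 4, Σx = 18, Σy = 221, Σxy = 719, Σx² = 102
Sxx = Σx² − (Σx)²/n = 102 − 81 = 21
Sxy = Σxy − (Σx)(Σy)/n = 719 − 994.5 = -275.5
b = Sxy/Sxx = -275.5/21 = -13.119048
a = ȳ − b·x̄ = 55.25 − (-13.119048)·4.5 = 114.285714

114.29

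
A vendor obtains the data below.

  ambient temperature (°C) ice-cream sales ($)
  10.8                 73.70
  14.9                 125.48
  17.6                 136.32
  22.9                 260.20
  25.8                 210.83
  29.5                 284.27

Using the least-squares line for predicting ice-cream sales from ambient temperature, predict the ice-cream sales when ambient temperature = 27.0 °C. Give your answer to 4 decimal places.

n = 6, Σx = 121.5, Σy = 1090.8, Σxy = 24848.803, Σx² = 2708.71
Sxx = Σx² − (Σx)²/n = 2708.71 − 2460.375 = 248.335
Sxy = Σxy − (Σx)(Σy)/n = 24848.803 − 22088.7 = 2760.103
b = Sxy/Sxx = 2760.103/248.335 = 11.114434
a = ȳ − b·x̄ = 181.8 − 11.114434·20.25 = -43.267291
ŷ(27.0) = a + b·27.0 = -43.267291 + 11.114434·27 = 256.822430

256.8224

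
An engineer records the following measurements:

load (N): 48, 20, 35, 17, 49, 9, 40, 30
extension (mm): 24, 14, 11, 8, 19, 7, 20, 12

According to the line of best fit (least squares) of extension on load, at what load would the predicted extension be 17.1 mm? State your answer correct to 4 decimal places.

n = 8, Σx = 248, Σy = 115, Σxy = 4107, Σx² = 9200
Sxx = Σx² − (Σx)²/n = 9200 − 7688 = 1512
Sxy = Σxy − (Σx)(Σy)/n = 4107 − 3565 = 542
b = Sxy/Sxx = 542/1512 = 0.358466
a = ȳ − b·x̄ = 14.375 − 0.358466·31 = 3.262566
Set a + b·x = 17.1: x = (17.1 − 3.262566) / 0.358466 = 38.601845

38.6018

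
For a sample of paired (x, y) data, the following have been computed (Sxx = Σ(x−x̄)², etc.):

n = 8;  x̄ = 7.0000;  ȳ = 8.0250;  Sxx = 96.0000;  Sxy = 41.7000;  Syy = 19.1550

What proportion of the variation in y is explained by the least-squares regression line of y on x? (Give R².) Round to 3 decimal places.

R² = Sxy²/(Sxx·Syy) = (41.7)²/(96·19.155) = 0.945625

0.946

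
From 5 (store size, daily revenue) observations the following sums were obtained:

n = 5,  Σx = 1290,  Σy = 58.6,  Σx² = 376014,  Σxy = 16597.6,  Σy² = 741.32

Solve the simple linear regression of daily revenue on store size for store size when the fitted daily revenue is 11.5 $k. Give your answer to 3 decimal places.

251.574

Sxx = Σx² − (Σx)²/n = 376014 − 332820 = 43194
Sxy = Σxy − (Σx)(Σy)/n = 16597.6 − 15118.8 = 1478.8
b = Sxy/Sxx = 1478.8/43194 = 0.034236
a = ȳ − b·x̄ = 11.72 − 0.034236·258 = 2.887051
Set a + b·x = 11.5: x = (11.5 − 2.887051) / 0.034236 = 251.574060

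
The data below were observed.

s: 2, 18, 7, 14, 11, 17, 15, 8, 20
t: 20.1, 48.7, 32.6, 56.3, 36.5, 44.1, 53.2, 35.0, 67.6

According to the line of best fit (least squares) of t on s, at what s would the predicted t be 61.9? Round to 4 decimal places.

n = 9, Σx = 112, Σy = 394.1, Σxy = 5514.4, Σx² = 1672
Sxx = Σx² − (Σx)²/n = 1672 − 1393.777778 = 278.222222
Sxy = Σxy − (Σx)(Σy)/n = 5514.4 − 4904.355556 = 610.044444
b = Sxy/Sxx = 610.044444/278.222222 = 2.192652
a = ȳ − b·x̄ = 43.788889 − 2.192652·12.444444 = 16.502556
Set a + b·x = 61.9: x = (61.9 − 16.502556) / 2.192652 = 20.704357

20.7044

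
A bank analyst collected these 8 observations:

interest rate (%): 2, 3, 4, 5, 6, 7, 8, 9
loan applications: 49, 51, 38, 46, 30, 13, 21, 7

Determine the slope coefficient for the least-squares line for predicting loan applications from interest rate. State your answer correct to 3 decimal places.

-6.369

n = 8, Σx = 44, Σy = 255, Σxy = 1135, Σx² = 284
Sxx = Σx² − (Σx)²/n = 284 − 242 = 42
Sxy = Σxy − (Σx)(Σy)/n = 1135 − 1402.5 = -267.5
b = Sxy/Sxx = -267.5/42 = -6.369048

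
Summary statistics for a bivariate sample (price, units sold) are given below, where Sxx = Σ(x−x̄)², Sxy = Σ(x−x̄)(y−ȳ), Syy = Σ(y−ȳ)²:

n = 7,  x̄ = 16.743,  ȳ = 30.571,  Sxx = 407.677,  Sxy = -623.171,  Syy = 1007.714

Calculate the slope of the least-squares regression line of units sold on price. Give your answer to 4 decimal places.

-1.5286

b = Sxy/Sxx = -623.171/407.677 = -1.528590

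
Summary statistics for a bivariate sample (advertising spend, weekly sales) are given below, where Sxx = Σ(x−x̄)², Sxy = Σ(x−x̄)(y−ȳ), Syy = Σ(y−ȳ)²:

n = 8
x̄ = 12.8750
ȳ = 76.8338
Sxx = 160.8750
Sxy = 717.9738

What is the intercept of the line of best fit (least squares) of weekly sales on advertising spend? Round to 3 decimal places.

19.374

b = Sxy/Sxx = 717.9738/160.875 = 4.462930
a = ȳ − b·x̄ = 76.8338 − 4.462930·12.875 = 19.373581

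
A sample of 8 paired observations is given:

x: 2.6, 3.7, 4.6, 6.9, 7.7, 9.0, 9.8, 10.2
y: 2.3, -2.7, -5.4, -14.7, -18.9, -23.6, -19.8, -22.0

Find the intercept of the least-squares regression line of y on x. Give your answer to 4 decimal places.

n = 8, Σx = 54.5, Σy = -104.8, Σxy = -906.65, Σx² = 429.59
Sxx = Σx² − (Σx)²/n = 429.59 − 371.28125 = 58.30875
Sxy = Σxy − (Σx)(Σy)/n = -906.65 − (-713.95) = -192.7
b = Sxy/Sxx = -192.7/58.30875 = -3.304821
a = ȳ − b·x̄ = -13.1 − (-3.304821)·6.8125 = 9.414095

9.4141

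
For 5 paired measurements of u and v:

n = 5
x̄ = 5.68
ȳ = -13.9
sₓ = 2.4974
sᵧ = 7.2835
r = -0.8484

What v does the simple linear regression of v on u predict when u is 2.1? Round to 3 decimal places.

-5.042

b = r · sᵧ/sₓ = -0.8484 · 7.2835/2.4974 = -2.474302
a = ȳ − b·x̄ = -13.9 − (-2.474302)·5.68 = 0.154034
ŷ(2.1) = a + b·2.1 = 0.154034 + (-2.474302)·2.1 = -5.041999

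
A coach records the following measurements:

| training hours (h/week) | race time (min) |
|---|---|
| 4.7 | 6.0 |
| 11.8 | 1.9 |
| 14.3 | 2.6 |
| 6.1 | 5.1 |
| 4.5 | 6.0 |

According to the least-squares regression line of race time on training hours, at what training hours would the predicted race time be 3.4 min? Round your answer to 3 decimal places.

n = 5, Σx = 41.4, Σy = 21.6, Σxy = 145.91, Σx² = 423.28
Sxx = Σx² − (Σx)²/n = 423.28 − 342.792 = 80.488
Sxy = Σxy − (Σx)(Σy)/n = 145.91 − 178.848 = -32.938
b = Sxy/Sxx = -32.938/80.488 = -0.409229
a = ȳ − b·x̄ = 4.32 − (-0.409229)·8.28 = 7.708414
Set a + b·x = 3.4: x = (3.4 − 7.708414) / (-0.409229) = 10.528132

10.528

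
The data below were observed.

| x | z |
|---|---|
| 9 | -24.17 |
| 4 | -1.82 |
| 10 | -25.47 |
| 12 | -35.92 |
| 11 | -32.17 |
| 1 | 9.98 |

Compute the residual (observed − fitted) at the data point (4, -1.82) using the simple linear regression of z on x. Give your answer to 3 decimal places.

0.429

n = 6, Σx = 47, Σy = -109.57, Σxy = -1254.44, Σx² = 463
Sxx = Σx² − (Σx)²/n = 463 − 368.166667 = 94.833333
Sxy = Σxy − (Σx)(Σy)/n = -1254.44 − (-858.298333) = -396.141667
b = Sxy/Sxx = -396.141667/94.833333 = -4.177241
a = ȳ − b·x̄ = -18.261667 − (-4.177241)·7.833333 = 14.460053
ŷ(4) = 14.460053 + (-4.177241)·4 = -2.248910
residual = y − ŷ = -1.82 − (-2.248910) = 0.428910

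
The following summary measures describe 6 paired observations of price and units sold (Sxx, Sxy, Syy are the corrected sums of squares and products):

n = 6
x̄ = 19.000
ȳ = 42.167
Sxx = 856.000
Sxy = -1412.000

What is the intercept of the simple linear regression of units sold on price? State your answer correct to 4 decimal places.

73.5081

b = Sxy/Sxx = -1412/856 = -1.649533
a = ȳ − b·x̄ = 42.167 − (-1.649533)·19 = 73.508121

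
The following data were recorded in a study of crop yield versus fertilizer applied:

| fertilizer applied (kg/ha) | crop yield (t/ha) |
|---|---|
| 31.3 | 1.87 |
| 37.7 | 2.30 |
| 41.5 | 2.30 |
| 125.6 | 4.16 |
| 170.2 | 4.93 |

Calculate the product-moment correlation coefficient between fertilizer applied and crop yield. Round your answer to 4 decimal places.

0.9957

n = 5, Σx = 406.3, Σy = 15.56, Σxy = 1602.273, Σx² = 48866.63, Σy² = 55.6874
Sxx = Σx² − (Σx)²/n = 48866.63 − 33015.938 = 15850.692
Sxy = Σxy − (Σx)(Σy)/n = 1602.273 − 1264.4056 = 337.8674
Syy = Σy² − (Σy)²/n = 55.6874 − 48.42272 = 7.26468
r = Sxy/√(Sxx·Syy) = 337.8674/√(115150.205159) = 337.8674/339.337892 = 0.995667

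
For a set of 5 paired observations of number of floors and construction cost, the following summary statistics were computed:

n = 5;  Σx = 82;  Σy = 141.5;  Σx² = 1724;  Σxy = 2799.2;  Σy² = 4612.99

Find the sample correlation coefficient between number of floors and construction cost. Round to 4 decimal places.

Sxx = Σx² − (Σx)²/n = 1724 − 1344.8 = 379.2
Sxy = Σxy − (Σx)(Σy)/n = 2799.2 − 2320.6 = 478.6
Syy = Σy² − (Σy)²/n = 4612.99 − 4004.45 = 608.54
r = Sxy/√(Sxx·Syy) = 478.6/√(230758.368) = 478.6/480.373155 = 0.996309

0.9963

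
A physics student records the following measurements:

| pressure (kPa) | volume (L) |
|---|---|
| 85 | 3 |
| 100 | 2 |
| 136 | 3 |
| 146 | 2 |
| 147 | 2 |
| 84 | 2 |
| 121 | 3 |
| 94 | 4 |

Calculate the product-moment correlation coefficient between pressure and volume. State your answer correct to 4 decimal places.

n = 8, Σx = 913, Σy = 21, Σxy = 2356, Σx² = 109179, Σy² = 59
Sxx = Σx² − (Σx)²/n = 109179 − 104196.125 = 4982.875
Sxy = Σxy − (Σx)(Σy)/n = 2356 − 2396.625 = -40.625
Syy = Σy² − (Σy)²/n = 59 − 55.125 = 3.875
r = Sxy/√(Sxx·Syy) = -40.625/√(19308.640625) = -40.625/138.955535 = -0.292360

-0.2924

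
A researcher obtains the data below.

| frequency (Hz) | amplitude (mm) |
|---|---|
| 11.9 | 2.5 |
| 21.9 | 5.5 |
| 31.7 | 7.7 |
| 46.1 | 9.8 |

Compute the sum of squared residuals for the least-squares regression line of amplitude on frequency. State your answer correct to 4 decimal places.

0.8480

n = 4, Σx = 111.6, Σy = 25.5, Σxy = 846.07, Σx² = 3751.32, Σy² = 191.83
Sxx = Σx² − (Σx)²/n = 3751.32 − 3113.64 = 637.68
Sxy = Σxy − (Σx)(Σy)/n = 846.07 − 711.45 = 134.62
Syy = Σy² − (Σy)²/n = 191.83 − 162.5625 = 29.2675
b = Sxy/Sxx = 134.62/637.68 = 0.211109
SSE = Syy − b·Sxy = 29.2675 − 0.211109·134.62 = 0.848004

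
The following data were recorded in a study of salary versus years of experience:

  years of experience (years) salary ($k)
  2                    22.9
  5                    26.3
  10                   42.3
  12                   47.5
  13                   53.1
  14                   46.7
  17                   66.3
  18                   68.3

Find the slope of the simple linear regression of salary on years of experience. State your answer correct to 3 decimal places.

2.888

n = 8, Σx = 91, Σy = 373.4, Σxy = 4870.9, Σx² = 1251
Sxx = Σx² − (Σx)²/n = 1251 − 1035.125 = 215.875
Sxy = Σxy − (Σx)(Σy)/n = 4870.9 − 4247.425 = 623.475
b = Sxy/Sxx = 623.475/215.875 = 2.888130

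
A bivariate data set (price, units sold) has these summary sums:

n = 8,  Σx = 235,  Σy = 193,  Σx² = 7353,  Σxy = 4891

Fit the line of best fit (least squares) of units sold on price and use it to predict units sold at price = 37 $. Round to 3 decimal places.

Sxx = Σx² − (Σx)²/n = 7353 − 6903.125 = 449.875
Sxy = Σxy − (Σx)(Σy)/n = 4891 − 5669.375 = -778.375
b = Sxy/Sxx = -778.375/449.875 = -1.730203
a = ȳ − b·x̄ = 24.125 − (-1.730203)·29.375 = 74.949708
ŷ(37) = a + b·37 = 74.949708 + (-1.730203)·37 = 10.932203

10.932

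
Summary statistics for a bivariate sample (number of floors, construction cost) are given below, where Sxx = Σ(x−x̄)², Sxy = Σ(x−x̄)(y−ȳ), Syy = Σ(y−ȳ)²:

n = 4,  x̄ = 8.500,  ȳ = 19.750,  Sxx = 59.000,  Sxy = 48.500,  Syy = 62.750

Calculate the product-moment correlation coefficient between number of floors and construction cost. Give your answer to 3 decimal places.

r = Sxy/√(Sxx·Syy) = 48.5/√(3702.25) = 48.5/60.846117 = 0.797093

0.797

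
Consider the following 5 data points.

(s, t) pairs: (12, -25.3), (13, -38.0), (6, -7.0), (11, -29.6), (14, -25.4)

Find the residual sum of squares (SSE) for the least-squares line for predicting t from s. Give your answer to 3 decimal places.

158.924

n = 5, Σx = 56, Σy = -125.3, Σxy = -1520.8, Σx² = 666, Σy² = 3654.41
Sxx = Σx² − (Σx)²/n = 666 − 627.2 = 38.8
Sxy = Σxy − (Σx)(Σy)/n = -1520.8 − (-1403.36) = -117.44
Syy = Σy² − (Σy)²/n = 3654.41 − 3140.018 = 514.392
b = Sxy/Sxx = -117.44/38.8 = -3.026804
SSE = Syy − b·Sxy = 514.392 − (-3.026804)·(-117.44) = 158.924124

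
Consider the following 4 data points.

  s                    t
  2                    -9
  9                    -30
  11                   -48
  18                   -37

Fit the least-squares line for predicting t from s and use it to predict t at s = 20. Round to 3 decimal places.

n = 4, Σx = 40, Σy = -124, Σxy = -1482, Σx² = 530
Sxx = Σx² − (Σx)²/n = 530 − 400 = 130
Sxy = Σxy − (Σx)(Σy)/n = -1482 − (-1240) = -242
b = Sxy/Sxx = -242/130 = -1.861538
a = ȳ − b·x̄ = -31 − (-1.861538)·10 = -12.384615
ŷ(20) = a + b·20 = -12.384615 + (-1.861538)·20 = -49.615385

-49.615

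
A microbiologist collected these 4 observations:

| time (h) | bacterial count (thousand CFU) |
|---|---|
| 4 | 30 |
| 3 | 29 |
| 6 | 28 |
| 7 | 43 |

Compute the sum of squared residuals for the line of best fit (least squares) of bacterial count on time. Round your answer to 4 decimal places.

81.4000

n = 4, Σx = 20, Σy = 130, Σxy = 676, Σx² = 110, Σy² = 4374
Sxx = Σx² − (Σx)²/n = 110 − 100 = 10
Sxy = Σxy − (Σx)(Σy)/n = 676 − 650 = 26
Syy = Σy² − (Σy)²/n = 4374 − 4225 = 149
b = Sxy/Sxx = 26/10 = 2.6
SSE = Syy − b·Sxy = 149 − 2.6·26 = 81.4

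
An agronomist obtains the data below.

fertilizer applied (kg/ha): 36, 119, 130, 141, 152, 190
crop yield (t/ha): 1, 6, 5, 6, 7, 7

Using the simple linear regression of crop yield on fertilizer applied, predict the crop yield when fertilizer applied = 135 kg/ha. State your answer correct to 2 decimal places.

5.62

n = 6, Σx = 768, Σy = 32, Σxy = 4640, Σx² = 111442
Sxx = Σx² − (Σx)²/n = 111442 − 98304 = 13138
Sxy = Σxy − (Σx)(Σy)/n = 4640 − 4096 = 544
b = Sxy/Sxx = 544/13138 = 0.041407
a = ȳ − b·x̄ = 5.333333 − 0.041407·128 = 0.033288
ŷ(135) = a + b·135 = 0.033288 + 0.041407·135 = 5.623180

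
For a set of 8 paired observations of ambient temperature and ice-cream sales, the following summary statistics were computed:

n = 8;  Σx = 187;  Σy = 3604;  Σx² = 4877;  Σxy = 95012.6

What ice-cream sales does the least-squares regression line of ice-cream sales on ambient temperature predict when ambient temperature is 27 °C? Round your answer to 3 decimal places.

Sxx = Σx² − (Σx)²/n = 4877 − 4371.125 = 505.875
Sxy = Σxy − (Σx)(Σy)/n = 95012.6 − 84243.5 = 10769.1
b = Sxy/Sxx = 10769.1/505.875 = 21.288065
a = ȳ − b·x̄ = 450.5 − 21.288065·23.375 = -47.108525
ŷ(27) = a + b·27 = -47.108525 + 21.288065·27 = 527.669236

527.669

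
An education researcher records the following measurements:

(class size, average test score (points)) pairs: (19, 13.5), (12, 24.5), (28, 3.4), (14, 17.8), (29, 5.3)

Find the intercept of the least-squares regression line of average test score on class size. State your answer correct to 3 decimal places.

n = 5, Σx = 102, Σy = 64.5, Σxy = 1048.6, Σx² = 2326
Sxx = Σx² − (Σx)²/n = 2326 − 2080.8 = 245.2
Sxy = Σxy − (Σx)(Σy)/n = 1048.6 − 1315.8 = -267.2
b = Sxy/Sxx = -267.2/245.2 = -1.089723
a = ȳ − b·x̄ = 12.9 − (-1.089723)·20.4 = 35.130343

35.130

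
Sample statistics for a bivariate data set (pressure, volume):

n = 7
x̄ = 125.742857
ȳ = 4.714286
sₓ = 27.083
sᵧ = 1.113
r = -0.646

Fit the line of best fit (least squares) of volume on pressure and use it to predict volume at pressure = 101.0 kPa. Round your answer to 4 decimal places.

b = r · sᵧ/sₓ = -0.646 · 1.113/27.083 = -0.026548
a = ȳ − b·x̄ = 4.714286 − (-0.026548)·125.742857 = 8.052500
ŷ(101.0) = a + b·101.0 = 8.052500 + (-0.026548)·101 = 5.371158

5.3712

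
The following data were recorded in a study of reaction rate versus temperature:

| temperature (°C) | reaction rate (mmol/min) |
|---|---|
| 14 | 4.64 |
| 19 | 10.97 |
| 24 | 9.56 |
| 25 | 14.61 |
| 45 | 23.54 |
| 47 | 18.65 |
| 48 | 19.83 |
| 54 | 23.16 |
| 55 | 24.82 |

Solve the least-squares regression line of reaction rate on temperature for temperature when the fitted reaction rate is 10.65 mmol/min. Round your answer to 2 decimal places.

22.45

n = 9, Σx = 331, Σy = 149.78, Σxy = 6371.51, Σx² = 14237
Sxx = Σx² − (Σx)²/n = 14237 − 12173.444444 = 2063.555556
Sxy = Σxy − (Σx)(Σy)/n = 6371.51 − 5508.575556 = 862.934444
b = Sxy/Sxx = 862.934444/2063.555556 = 0.418178
a = ȳ − b·x̄ = 16.642222 − 0.418178·36.777778 = 1.262548
Set a + b·x = 10.65: x = (10.65 − 1.262548) / 0.418178 = 22.448435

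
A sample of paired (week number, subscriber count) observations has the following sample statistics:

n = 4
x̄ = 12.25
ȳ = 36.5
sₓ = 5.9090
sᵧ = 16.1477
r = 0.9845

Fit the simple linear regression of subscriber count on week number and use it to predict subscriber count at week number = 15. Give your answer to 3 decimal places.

b = r · sᵧ/sₓ = 0.9845 · 16.1477/5.909 = 2.690372
a = ȳ − b·x̄ = 36.5 − 2.690372·12.25 = 3.542938
ŷ(15) = a + b·15 = 3.542938 + 2.690372·15 = 43.898524

43.899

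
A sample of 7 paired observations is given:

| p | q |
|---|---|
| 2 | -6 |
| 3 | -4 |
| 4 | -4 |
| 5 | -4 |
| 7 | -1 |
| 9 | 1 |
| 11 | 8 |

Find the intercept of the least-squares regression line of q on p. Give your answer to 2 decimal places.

n = 7, Σx = 41, Σy = -10, Σxy = 30, Σx² = 305
Sxx = Σx² − (Σx)²/n = 305 − 240.142857 = 64.857143
Sxy = Σxy − (Σx)(Σy)/n = 30 − (-58.571429) = 88.571429
b = Sxy/Sxx = 88.571429/64.857143 = 1.365639
a = ȳ − b·x̄ = -1.428571 − 1.365639·5.857143 = -9.427313

-9.43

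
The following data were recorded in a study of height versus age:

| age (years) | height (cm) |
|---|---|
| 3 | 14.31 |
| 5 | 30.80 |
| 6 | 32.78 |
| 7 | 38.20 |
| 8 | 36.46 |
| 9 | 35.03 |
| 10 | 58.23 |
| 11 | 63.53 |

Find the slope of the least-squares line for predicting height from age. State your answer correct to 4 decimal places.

5.3676

n = 8, Σx = 59, Σy = 309.34, Σxy = 2549.09, Σx² = 485
Sxx = Σx² − (Σx)²/n = 485 − 435.125 = 49.875
Sxy = Σxy − (Σx)(Σy)/n = 2549.09 − 2281.3825 = 267.7075
b = Sxy/Sxx = 267.7075/49.875 = 5.367569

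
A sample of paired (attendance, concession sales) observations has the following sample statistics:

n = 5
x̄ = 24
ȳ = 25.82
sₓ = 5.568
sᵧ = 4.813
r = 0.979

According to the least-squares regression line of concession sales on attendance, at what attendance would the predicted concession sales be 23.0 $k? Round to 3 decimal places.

20.668

b = r · sᵧ/sₓ = 0.979 · 4.813/5.568 = 0.846251
a = ȳ − b·x̄ = 25.82 − 0.846251·24 = 5.509970
Set a + b·x = 23.0: x = (23.0 − 5.509970) / 0.846251 = 20.667656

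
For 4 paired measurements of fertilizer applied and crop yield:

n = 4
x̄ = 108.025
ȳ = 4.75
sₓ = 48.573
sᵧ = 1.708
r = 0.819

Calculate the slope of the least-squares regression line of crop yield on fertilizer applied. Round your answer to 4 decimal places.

b = r · sᵧ/sₓ = 0.819 · 1.708/48.573 = 0.028799

0.0288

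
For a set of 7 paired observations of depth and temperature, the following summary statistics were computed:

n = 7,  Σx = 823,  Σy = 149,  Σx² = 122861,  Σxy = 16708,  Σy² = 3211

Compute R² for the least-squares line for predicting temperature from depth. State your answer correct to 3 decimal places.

0.638

Sxx = Σx² − (Σx)²/n = 122861 − 96761.285714 = 26099.714286
Sxy = Σxy − (Σx)(Σy)/n = 16708 − 17518.142857 = -810.142857
Syy = Σy² − (Σy)²/n = 3211 − 3171.571429 = 39.428571
R² = Sxy²/(Sxx·Syy) = (-810.142857)²/(26099.714286·39.428571) = 0.637788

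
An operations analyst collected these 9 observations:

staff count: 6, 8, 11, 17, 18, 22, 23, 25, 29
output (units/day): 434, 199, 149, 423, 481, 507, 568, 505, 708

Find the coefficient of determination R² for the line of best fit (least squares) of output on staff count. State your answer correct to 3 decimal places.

0.643

n = 9, Σx = 159, Σy = 3974, Σxy = 79059, Σx² = 3313, Σy² = 1996410
Sxx = Σx² − (Σx)²/n = 3313 − 2809 = 504
Sxy = Σxy − (Σx)(Σy)/n = 79059 − 70207.333333 = 8851.666667
Syy = Σy² − (Σy)²/n = 1996410 − 1754741.777778 = 241668.222222
R² = Sxy²/(Sxx·Syy) = (8851.666667)²/(504·241668.222222) = 0.643280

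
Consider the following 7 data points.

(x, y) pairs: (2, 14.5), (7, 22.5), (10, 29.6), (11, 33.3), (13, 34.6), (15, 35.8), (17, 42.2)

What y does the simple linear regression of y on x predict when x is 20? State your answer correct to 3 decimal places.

n = 7, Σx = 75, Σy = 212.5, Σxy = 2553, Σx² = 957
Sxx = Σx² − (Σx)²/n = 957 − 803.571429 = 153.428571
Sxy = Σxy − (Σx)(Σy)/n = 2553 − 2276.785714 = 276.214286
b = Sxy/Sxx = 276.214286/153.428571 = 1.800279
a = ȳ − b·x̄ = 30.357143 − 1.800279·10.714286 = 11.068436
ŷ(20) = a + b·20 = 11.068436 + 1.800279·20 = 47.074022

47.074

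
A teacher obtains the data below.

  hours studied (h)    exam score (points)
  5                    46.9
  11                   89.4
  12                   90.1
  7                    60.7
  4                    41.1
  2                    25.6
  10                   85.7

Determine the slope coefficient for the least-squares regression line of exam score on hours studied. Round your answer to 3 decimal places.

n = 7, Σx = 51, Σy = 439.5, Σxy = 3796.6, Σx² = 459
Sxx = Σx² − (Σx)²/n = 459 − 371.571429 = 87.428571
Sxy = Σxy − (Σx)(Σy)/n = 3796.6 − 3202.071429 = 594.528571
b = Sxy/Sxx = 594.528571/87.428571 = 6.800163

6.800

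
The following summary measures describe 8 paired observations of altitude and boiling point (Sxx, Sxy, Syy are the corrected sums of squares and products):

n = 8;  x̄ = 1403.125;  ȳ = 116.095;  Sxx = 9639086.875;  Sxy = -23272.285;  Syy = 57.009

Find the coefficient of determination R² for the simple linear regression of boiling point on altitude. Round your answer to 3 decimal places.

0.986

R² = Sxy²/(Sxx·Syy) = (-23272.285)²/(9639086.875·57.009) = 0.985596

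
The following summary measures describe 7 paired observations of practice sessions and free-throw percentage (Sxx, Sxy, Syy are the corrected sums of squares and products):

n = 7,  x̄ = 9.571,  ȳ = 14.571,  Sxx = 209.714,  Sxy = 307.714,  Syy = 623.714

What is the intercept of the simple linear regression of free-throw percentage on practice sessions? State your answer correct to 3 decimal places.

0.527

b = Sxy/Sxx = 307.714/209.714 = 1.467303
a = ȳ − b·x̄ = 14.571 − 1.467303·9.571 = 0.527442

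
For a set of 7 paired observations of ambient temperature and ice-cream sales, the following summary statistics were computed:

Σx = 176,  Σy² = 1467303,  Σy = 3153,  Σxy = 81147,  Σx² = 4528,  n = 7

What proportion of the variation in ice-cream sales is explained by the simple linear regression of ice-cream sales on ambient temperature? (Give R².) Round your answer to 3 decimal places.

Sxx = Σx² − (Σx)²/n = 4528 − 4425.142857 = 102.857143
Sxy = Σxy − (Σx)(Σy)/n = 81147 − 79275.428571 = 1871.571429
Syy = Σy² − (Σy)²/n = 1467303 − 1420201.285714 = 47101.714286
R² = Sxy²/(Sxx·Syy) = (1871.571429)²/(102.857143·47101.714286) = 0.723006

0.723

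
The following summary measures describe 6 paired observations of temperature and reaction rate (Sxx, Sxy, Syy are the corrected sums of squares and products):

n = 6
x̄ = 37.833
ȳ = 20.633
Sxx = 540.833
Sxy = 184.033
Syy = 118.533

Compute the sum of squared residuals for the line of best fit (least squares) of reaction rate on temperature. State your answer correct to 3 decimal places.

b = Sxy/Sxx = 184.033/540.833 = 0.340277
SSE = Syy − b·Sxy = 118.533 − 0.340277·184.033 = 55.910813

55.911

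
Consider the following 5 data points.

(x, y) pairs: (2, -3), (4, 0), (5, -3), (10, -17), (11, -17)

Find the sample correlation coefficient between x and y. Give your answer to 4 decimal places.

-0.9387

n = 5, Σx = 32, Σy = -40, Σxy = -378, Σx² = 266, Σy² = 596
Sxx = Σx² − (Σx)²/n = 266 − 204.8 = 61.2
Sxy = Σxy − (Σx)(Σy)/n = -378 − (-256) = -122
Syy = Σy² − (Σy)²/n = 596 − 320 = 276
r = Sxy/√(Sxx·Syy) = -122/√(16891.2) = -122/129.966149 = -0.938706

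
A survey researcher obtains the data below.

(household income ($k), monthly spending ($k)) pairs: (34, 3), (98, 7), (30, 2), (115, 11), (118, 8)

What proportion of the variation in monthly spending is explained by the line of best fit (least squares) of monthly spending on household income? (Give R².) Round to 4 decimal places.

0.8871

n = 5, Σx = 395, Σy = 31, Σxy = 3057, Σx² = 38809, Σy² = 247
Sxx = Σx² − (Σx)²/n = 38809 − 31205 = 7604
Sxy = Σxy − (Σx)(Σy)/n = 3057 − 2449 = 608
Syy = Σy² − (Σy)²/n = 247 − 192.2 = 54.8
R² = Sxy²/(Sxx·Syy) = (608)²/(7604·54.8) = 0.887124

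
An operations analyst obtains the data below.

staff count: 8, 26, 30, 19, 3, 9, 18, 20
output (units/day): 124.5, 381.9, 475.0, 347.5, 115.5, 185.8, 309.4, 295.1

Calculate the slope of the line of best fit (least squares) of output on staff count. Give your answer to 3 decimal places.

n = 8, Σx = 133, Σy = 2234.7, Σxy = 45267.8, Σx² = 2815
Sxx = Σx² − (Σx)²/n = 2815 − 2211.125 = 603.875
Sxy = Σxy − (Σx)(Σy)/n = 45267.8 − 37151.8875 = 8115.9125
b = Sxy/Sxx = 8115.9125/603.875 = 13.439723

13.440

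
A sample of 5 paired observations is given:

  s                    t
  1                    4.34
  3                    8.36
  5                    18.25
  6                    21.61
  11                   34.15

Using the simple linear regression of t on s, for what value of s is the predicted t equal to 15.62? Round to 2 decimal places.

n = 5, Σx = 26, Σy = 86.71, Σxy = 625.98, Σx² = 192
Sxx = Σx² − (Σx)²/n = 192 − 135.2 = 56.8
Sxy = Σxy − (Σx)(Σy)/n = 625.98 − 450.892 = 175.088
b = Sxy/Sxx = 175.088/56.8 = 3.082535
a = ȳ − b·x̄ = 17.342 − 3.082535·5.2 = 1.312817
Set a + b·x = 15.62: x = (15.62 − 1.312817) / 3.082535 = 4.641369

4.64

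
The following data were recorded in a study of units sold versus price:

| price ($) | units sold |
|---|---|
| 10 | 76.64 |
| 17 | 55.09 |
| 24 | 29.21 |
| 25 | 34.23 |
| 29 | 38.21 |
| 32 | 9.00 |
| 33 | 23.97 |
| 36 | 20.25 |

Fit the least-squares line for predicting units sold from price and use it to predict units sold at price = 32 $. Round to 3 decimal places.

n = 8, Σx = 206, Σy = 286.6, Σxy = 6175.82, Σx² = 5840
Sxx = Σx² − (Σx)²/n = 5840 − 5304.5 = 535.5
Sxy = Σxy − (Σx)(Σy)/n = 6175.82 − 7379.95 = -1204.13
b = Sxy/Sxx = -1204.13/535.5 = -2.248609
a = ȳ − b·x̄ = 35.825 − (-2.248609)·25.75 = 93.726676
ŷ(32) = a + b·32 = 93.726676 + (-2.248609)·32 = 21.771195

21.771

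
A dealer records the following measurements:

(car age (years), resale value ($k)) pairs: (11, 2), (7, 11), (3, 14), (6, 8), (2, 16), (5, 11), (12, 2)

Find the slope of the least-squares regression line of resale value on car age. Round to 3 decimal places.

n = 7, Σx = 46, Σy = 64, Σxy = 300, Σx² = 388
Sxx = Σx² − (Σx)²/n = 388 − 302.285714 = 85.714286
Sxy = Σxy − (Σx)(Σy)/n = 300 − 420.571429 = -120.571429
b = Sxy/Sxx = -120.571429/85.714286 = -1.406667

-1.407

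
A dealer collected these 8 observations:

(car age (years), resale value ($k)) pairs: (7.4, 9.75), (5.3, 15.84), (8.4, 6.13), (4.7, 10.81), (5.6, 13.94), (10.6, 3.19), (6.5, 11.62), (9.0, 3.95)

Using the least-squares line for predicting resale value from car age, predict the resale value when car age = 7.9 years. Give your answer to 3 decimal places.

7.955

n = 8, Σx = 57.5, Σy = 75.23, Σxy = 481.359, Σx² = 442.47
Sxx = Σx² − (Σx)²/n = 442.47 − 413.28125 = 29.18875
Sxy = Σxy − (Σx)(Σy)/n = 481.359 − 540.715625 = -59.356625
b = Sxy/Sxx = -59.356625/29.18875 = -2.033545
a = ȳ − b·x̄ = 9.40375 − (-2.033545)·7.1875 = 24.019852
ŷ(7.9) = a + b·7.9 = 24.019852 + (-2.033545)·7.9 = 7.954849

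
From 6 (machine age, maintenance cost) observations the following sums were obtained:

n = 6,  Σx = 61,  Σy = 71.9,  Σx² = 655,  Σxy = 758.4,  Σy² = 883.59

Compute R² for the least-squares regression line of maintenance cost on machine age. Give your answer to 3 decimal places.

0.981

Sxx = Σx² − (Σx)²/n = 655 − 620.166667 = 34.833333
Sxy = Σxy − (Σx)(Σy)/n = 758.4 − 730.983333 = 27.416667
Syy = Σy² − (Σy)²/n = 883.59 − 861.601667 = 21.988333
R² = Sxy²/(Sxx·Syy) = (27.416667)²/(34.833333·21.988333) = 0.981391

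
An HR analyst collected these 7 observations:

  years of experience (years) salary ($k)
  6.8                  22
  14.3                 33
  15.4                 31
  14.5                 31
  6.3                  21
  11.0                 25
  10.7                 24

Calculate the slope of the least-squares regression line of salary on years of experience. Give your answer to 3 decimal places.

n = 7, Σx = 79, Σy = 187, Σxy = 2212.5, Σx² = 973.32
Sxx = Σx² − (Σx)²/n = 973.32 − 891.571429 = 81.748571
Sxy = Σxy − (Σx)(Σy)/n = 2212.5 − 2110.428571 = 102.071429
b = Sxy/Sxx = 102.071429/81.748571 = 1.248602

1.249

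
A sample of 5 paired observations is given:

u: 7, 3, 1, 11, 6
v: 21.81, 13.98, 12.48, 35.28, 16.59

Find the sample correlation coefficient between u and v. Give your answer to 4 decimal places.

n = 5, Σx = 28, Σy = 100.14, Σxy = 694.71, Σx² = 216, Σy² = 2346.7734
Sxx = Σx² − (Σx)²/n = 216 − 156.8 = 59.2
Sxy = Σxy − (Σx)(Σy)/n = 694.71 − 560.784 = 133.926
Syy = Σy² − (Σy)²/n = 2346.7734 − 2005.60392 = 341.16948
r = Sxy/√(Sxx·Syy) = 133.926/√(20197.233216) = 133.926/142.116970 = 0.942365

0.9424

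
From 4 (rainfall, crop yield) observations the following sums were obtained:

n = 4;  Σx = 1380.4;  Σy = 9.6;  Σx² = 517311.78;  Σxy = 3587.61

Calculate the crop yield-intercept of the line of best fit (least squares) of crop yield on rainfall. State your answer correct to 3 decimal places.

Sxx = Σx² − (Σx)²/n = 517311.78 − 476376.04 = 40935.74
Sxy = Σxy − (Σx)(Σy)/n = 3587.61 − 3312.96 = 274.65
b = Sxy/Sxx = 274.65/40935.74 = 0.006709
a = ȳ − b·x̄ = 2.4 − 0.006709·345.1 = 0.084622

0.085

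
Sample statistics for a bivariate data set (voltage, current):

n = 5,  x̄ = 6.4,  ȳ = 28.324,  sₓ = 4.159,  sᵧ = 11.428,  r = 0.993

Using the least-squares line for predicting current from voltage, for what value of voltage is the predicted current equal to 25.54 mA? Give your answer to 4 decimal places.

5.3797

b = r · sᵧ/sₓ = 0.993 · 11.428/4.159 = 2.728541
a = ȳ − b·x̄ = 28.324 − 2.728541·6.4 = 10.861335
Set a + b·x = 25.54: x = (25.54 − 10.861335) / 2.728541 = 5.379675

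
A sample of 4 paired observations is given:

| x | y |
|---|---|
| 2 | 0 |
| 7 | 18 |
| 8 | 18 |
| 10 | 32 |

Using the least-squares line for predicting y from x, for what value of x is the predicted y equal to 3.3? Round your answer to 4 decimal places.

3.1158

n = 4, Σx = 27, Σy = 68, Σxy = 590, Σx² = 217
Sxx = Σx² − (Σx)²/n = 217 − 182.25 = 34.75
Sxy = Σxy − (Σx)(Σy)/n = 590 − 459 = 131
b = Sxy/Sxx = 131/34.75 = 3.769784
a = ȳ − b·x̄ = 17 − 3.769784·6.75 = -8.446043
Set a + b·x = 3.3: x = (3.3 − (-8.446043)) / 3.769784 = 3.115840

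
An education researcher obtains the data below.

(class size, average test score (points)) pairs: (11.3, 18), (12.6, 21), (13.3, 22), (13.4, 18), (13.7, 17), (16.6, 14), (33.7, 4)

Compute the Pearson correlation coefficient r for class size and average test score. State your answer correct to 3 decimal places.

n = 7, Σx = 114.6, Σy = 114, Σxy = 1601.9, Σx² = 2241.84, Σy² = 2074
Sxx = Σx² − (Σx)²/n = 2241.84 − 1876.165714 = 365.674286
Sxy = Σxy − (Σx)(Σy)/n = 1601.9 − 1866.342857 = -264.442857
Syy = Σy² − (Σy)²/n = 2074 − 1856.571429 = 217.428571
r = Sxy/√(Sxx·Syy) = -264.442857/√(79508.037551) = -264.442857/281.971696 = -0.937835

-0.938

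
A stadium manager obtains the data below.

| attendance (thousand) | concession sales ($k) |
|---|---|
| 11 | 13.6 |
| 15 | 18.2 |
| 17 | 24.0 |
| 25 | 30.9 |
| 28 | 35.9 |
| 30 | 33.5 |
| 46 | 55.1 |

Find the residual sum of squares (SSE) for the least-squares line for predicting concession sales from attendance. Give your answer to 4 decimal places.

20.1084

n = 7, Σx = 172, Σy = 211.2, Σxy = 6147.9, Σx² = 5060, Σy² = 7494.08
Sxx = Σx² − (Σx)²/n = 5060 − 4226.285714 = 833.714286
Sxy = Σxy − (Σx)(Σy)/n = 6147.9 − 5189.485714 = 958.414286
Syy = Σy² − (Σy)²/n = 7494.08 − 6372.205714 = 1121.874286
b = Sxy/Sxx = 958.414286/833.714286 = 1.149572
SSE = Syy − b·Sxy = 1121.874286 − 1.149572·958.414286 = 20.108418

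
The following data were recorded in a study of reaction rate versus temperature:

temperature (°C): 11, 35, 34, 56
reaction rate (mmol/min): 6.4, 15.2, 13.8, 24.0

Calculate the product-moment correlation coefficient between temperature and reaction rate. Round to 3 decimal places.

n = 4, Σx = 136, Σy = 59.4, Σxy = 2415.6, Σx² = 5638, Σy² = 1038.44
Sxx = Σx² − (Σx)²/n = 5638 − 4624 = 1014
Sxy = Σxy − (Σx)(Σy)/n = 2415.6 − 2019.6 = 396
Syy = Σy² − (Σy)²/n = 1038.44 − 882.09 = 156.35
r = Sxy/√(Sxx·Syy) = 396/√(158538.9) = 396/398.169436 = 0.994551

0.995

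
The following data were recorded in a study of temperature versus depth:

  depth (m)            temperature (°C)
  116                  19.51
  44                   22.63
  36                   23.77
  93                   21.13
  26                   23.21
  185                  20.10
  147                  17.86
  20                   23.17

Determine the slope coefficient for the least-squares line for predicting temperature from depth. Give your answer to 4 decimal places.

n = 8, Σx = 667, Σy = 171.38, Σxy = 13490.47, Σx² = 82247
Sxx = Σx² − (Σx)²/n = 82247 − 55611.125 = 26635.875
Sxy = Σxy − (Σx)(Σy)/n = 13490.47 − 14288.8075 = -798.3375
b = Sxy/Sxx = -798.3375/26635.875 = -0.029972

-0.0300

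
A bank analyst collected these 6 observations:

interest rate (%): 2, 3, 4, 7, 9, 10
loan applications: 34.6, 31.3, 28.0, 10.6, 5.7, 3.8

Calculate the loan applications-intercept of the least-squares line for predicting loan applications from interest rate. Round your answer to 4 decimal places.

n = 6, Σx = 35, Σy = 114, Σxy = 438.6, Σx² = 259
Sxx = Σx² − (Σx)²/n = 259 − 204.166667 = 54.833333
Sxy = Σxy − (Σx)(Σy)/n = 438.6 − 665 = -226.4
b = Sxy/Sxx = -226.4/54.833333 = -4.128875
a = ȳ − b·x̄ = 19 − (-4.128875)·5.833333 = 43.085106

43.0851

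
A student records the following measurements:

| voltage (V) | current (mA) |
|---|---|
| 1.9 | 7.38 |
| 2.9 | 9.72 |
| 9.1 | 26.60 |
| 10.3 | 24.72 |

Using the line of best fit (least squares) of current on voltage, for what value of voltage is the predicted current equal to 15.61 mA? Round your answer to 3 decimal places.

5.398

n = 4, Σx = 24.2, Σy = 68.42, Σxy = 538.886, Σx² = 200.92
Sxx = Σx² − (Σx)²/n = 200.92 − 146.41 = 54.51
Sxy = Σxy − (Σx)(Σy)/n = 538.886 − 413.941 = 124.945
b = Sxy/Sxx = 124.945/54.51 = 2.292148
a = ȳ − b·x̄ = 17.105 − 2.292148·6.05 = 3.237503
Set a + b·x = 15.61: x = (15.61 − 3.237503) / 2.292148 = 5.397773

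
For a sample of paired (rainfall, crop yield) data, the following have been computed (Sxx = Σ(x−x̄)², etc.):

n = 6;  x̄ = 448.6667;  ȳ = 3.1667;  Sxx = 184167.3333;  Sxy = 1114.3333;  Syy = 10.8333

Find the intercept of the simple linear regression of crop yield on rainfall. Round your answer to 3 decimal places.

0.452

b = Sxy/Sxx = 1114.3333/184167.3333 = 0.006051
a = ȳ − b·x̄ = 3.1667 − 0.006051·448.6667 = 0.451972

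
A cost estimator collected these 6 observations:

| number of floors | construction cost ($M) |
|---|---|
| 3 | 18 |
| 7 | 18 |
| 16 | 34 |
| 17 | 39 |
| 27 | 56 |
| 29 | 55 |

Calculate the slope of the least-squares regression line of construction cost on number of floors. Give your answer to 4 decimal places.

1.6015

n = 6, Σx = 99, Σy = 220, Σxy = 4494, Σx² = 2173
Sxx = Σx² − (Σx)²/n = 2173 − 1633.5 = 539.5
Sxy = Σxy − (Σx)(Σy)/n = 4494 − 3630 = 864
b = Sxy/Sxx = 864/539.5 = 1.601483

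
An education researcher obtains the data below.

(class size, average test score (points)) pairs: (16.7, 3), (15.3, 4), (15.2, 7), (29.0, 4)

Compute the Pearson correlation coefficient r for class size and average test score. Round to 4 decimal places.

n = 4, Σx = 76.2, Σy = 18, Σxy = 333.7, Σx² = 1585.02, Σy² = 90
Sxx = Σx² − (Σx)²/n = 1585.02 − 1451.61 = 133.41
Sxy = Σxy − (Σx)(Σy)/n = 333.7 − 342.9 = -9.2
Syy = Σy² − (Σy)²/n = 90 − 81 = 9
r = Sxy/√(Sxx·Syy) = -9.2/√(1200.69) = -9.2/34.650974 = -0.265505

-0.2655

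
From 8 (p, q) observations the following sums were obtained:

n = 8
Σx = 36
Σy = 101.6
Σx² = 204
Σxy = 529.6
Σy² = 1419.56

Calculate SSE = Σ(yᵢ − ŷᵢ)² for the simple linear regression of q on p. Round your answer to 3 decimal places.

4.436

Sxx = Σx² − (Σx)²/n = 204 − 162 = 42
Sxy = Σxy − (Σx)(Σy)/n = 529.6 − 457.2 = 72.4
Syy = Σy² − (Σy)²/n = 1419.56 − 1290.32 = 129.24
b = Sxy/Sxx = 72.4/42 = 1.723810
SSE = Syy − b·Sxy = 129.24 − 1.723810·72.4 = 4.436190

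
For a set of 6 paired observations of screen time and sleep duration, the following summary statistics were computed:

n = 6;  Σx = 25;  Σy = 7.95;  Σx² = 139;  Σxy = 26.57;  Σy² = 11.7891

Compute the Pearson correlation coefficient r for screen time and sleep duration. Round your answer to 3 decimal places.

Sxx = Σx² − (Σx)²/n = 139 − 104.166667 = 34.833333
Sxy = Σxy − (Σx)(Σy)/n = 26.57 − 33.125 = -6.555
Syy = Σy² − (Σy)²/n = 11.7891 − 10.53375 = 1.25535
r = Sxy/√(Sxx·Syy) = -6.555/√(43.728025) = -6.555/6.612717 = -0.991272

-0.991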